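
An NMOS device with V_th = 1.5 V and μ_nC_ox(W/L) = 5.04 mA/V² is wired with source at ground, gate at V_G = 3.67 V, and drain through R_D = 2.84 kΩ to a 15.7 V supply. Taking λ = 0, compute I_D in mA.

I_D = 5.33 mA

V_GS = V_G = 3.67 V, so V_ov = 3.67 − 1.5 = 2.17 V.
Assume saturation: I_D = ½ k_n V_ov² = 0.5 × 5.04 × 2.17² = 11.9 mA, giving V_DS = V_DD − I_D R_D = 15.7 − 11.9 × 2.84 = -18 V.
But -18 V < V_ov = 2.17 V, so the device is actually in triode.
In triode I_D = k_n[V_ov V_DS − ½ V_DS²] and I_D = (V_DD − V_DS)/R_D. Equating: 7.16 V_DS² − 32.06 V_DS + 15.7 = 0, giving V_DS = 0.56 V (the root below V_ov).
I_D = (15.7 − 0.56) / 2.84 = 5.33 mA.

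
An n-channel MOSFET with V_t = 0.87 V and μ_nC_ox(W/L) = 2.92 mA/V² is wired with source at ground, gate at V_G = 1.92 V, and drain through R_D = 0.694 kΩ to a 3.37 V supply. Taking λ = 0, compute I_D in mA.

I_D = 1.61 mA

V_GS = V_G = 1.92 V, so V_ov = 1.92 − 0.87 = 1.05 V.
Assume saturation: I_D = ½ k_n V_ov² = 0.5 × 2.92 × 1.05² = 1.61 mA, giving V_DS = V_DD − I_D R_D = 3.37 − 1.61 × 0.694 = 2.25 V.
V_DS = 2.25 V ≥ V_ov = 1.05 V, confirming saturation.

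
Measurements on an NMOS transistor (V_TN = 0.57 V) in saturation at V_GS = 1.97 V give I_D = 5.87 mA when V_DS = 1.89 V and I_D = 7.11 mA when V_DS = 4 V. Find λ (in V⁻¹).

With V_GS fixed, I_D ∝ (1 + λ V_DS) in saturation, so I_D2/I_D1 = (1 + λ V_DS2)/(1 + λ V_DS1).
7.11/5.87 = 1.211 = (1 + 4 λ)/(1 + 1.89 λ).
Solving: λ (I_D1 V_DS2 − I_D2 V_DS1) = I_D2 − I_D1, so λ = (7.11 − 5.87) / (5.87 × 4 − 7.11 × 1.89) = 1.24 / 10 = 0.123 V⁻¹.

λ = 0.123 V⁻¹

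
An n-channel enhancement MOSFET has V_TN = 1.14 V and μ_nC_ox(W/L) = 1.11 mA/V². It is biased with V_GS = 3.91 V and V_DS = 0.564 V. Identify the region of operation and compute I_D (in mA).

V_ov = V_GS − V_TN = 3.91 − 1.14 = 2.77 V.
Since V_DS = 0.564 V < V_ov = 2.77 V, the device is in the triode region.
I_D = k_n [V_ov · V_DS − ½ V_DS²] = 1.11 × [2.77 × 0.564 − 0.5 × 0.564²] = 1.56 mA.

Triode; I_D = 1.56 mA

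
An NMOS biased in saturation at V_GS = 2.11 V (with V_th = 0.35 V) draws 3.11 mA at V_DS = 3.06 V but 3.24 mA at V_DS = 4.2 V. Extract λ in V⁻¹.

λ = 0.0413 V⁻¹

With V_GS fixed, I_D ∝ (1 + λ V_DS) in saturation, so I_D2/I_D1 = (1 + λ V_DS2)/(1 + λ V_DS1).
3.24/3.11 = 1.042 = (1 + 4.2 λ)/(1 + 3.06 λ).
Solving: λ (I_D1 V_DS2 − I_D2 V_DS1) = I_D2 − I_D1, so λ = (3.24 − 3.11) / (3.11 × 4.2 − 3.24 × 3.06) = 0.13 / 3.15 = 0.0413 V⁻¹.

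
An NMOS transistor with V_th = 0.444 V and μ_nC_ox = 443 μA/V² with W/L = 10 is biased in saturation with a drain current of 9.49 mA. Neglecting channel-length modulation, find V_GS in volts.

k_n = μ_nC_ox · (W/L) = 4.43 mA/V².
In saturation I_D = ½ k_n (V_GS − V_th)², so V_GS − V_th = √(2 I_D / k_n) = √(2 × 9.49 / 4.43) = 2.07 V.
V_GS = 0.444 + 2.07 = 2.51 V.

V_GS = 2.51 V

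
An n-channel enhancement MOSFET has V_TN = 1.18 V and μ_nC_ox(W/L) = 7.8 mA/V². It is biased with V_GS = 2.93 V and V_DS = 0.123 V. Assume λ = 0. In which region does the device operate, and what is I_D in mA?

V_ov = V_GS − V_TN = 2.93 − 1.18 = 1.75 V.
Since V_DS = 0.123 V < V_ov = 1.75 V, the device is in the triode region.
I_D = k_n [V_ov · V_DS − ½ V_DS²] = 7.8 × [1.75 × 0.123 − 0.5 × 0.123²] = 1.62 mA.

Triode; I_D = 1.62 mA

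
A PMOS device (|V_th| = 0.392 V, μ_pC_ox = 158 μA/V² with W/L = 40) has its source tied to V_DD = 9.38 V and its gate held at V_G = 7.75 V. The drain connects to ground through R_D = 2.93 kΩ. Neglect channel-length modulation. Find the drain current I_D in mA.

I_D = 3.04 mA

V_SG = V_DD − V_G = 9.38 − 7.75 = 1.63 V, so V_ov = 1.63 − 0.392 = 1.24 V.
k_p = μ_pC_ox · (W/L) = 6.32 mA/V².
Assume saturation: I_D = ½ k_p V_ov² = 0.5 × 6.32 × 1.24² = 4.84 mA, giving V_SD = V_DD − I_D R_D = 9.38 − 4.84 × 2.93 = -4.81 V.
But -4.81 V < V_ov = 1.24 V, so the device is actually in triode.
In triode I_D = k_p[V_ov V_SD − ½ V_SD²] and I_D = (V_DD − V_SD)/R_D. Equating: 9.26 V_SD² − 23.92 V_SD + 9.38 = 0, giving V_SD = 0.482 V (the root below V_ov).
I_D = (9.38 − 0.482) / 2.93 = 3.04 mA.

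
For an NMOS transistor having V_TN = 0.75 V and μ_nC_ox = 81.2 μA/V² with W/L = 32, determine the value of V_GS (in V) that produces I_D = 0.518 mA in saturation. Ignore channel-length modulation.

k_n = μ_nC_ox · (W/L) = 2.598 mA/V².
In saturation I_D = ½ k_n (V_GS − V_TN)², so V_GS − V_TN = √(2 I_D / k_n) = √(2 × 0.518 / 2.598) = 0.631 V.
V_GS = 0.75 + 0.631 = 1.38 V.

V_GS = 1.38 V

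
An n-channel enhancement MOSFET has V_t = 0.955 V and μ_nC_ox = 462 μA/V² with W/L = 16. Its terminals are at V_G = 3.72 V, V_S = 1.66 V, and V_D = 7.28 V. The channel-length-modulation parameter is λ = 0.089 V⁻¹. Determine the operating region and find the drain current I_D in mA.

Saturation; I_D = 6.77 mA

V_GS = V_G − V_S = 3.72 − 1.66 = 2.06 V; V_DS = V_D − V_S = 7.28 − 1.66 = 5.62 V.
k_n = μ_nC_ox · (W/L) = 7.392 mA/V².
V_ov = V_GS − V_t = 2.06 − 0.955 = 1.11 V.
Since V_DS = 5.62 V ≥ V_ov = 1.11 V, the device is in saturation.
I_D = ½ k_n V_ov² (1 + λ V_DS) = 0.5 × 7.392 × 1.11² × (1 + 0.089 × 5.62) = 6.77 mA.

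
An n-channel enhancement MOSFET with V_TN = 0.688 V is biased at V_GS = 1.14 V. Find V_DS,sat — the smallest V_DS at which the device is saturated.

The boundary between triode and saturation is V_DS = V_GS − V_TN = V_ov.
V_ov = 1.14 − 0.688 = 0.452 V.

V_DS,sat = 0.452 V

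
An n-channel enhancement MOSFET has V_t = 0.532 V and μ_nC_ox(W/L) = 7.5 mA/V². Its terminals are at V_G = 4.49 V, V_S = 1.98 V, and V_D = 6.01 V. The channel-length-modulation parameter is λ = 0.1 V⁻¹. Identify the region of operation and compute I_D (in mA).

V_GS = V_G − V_S = 4.49 − 1.98 = 2.51 V; V_DS = V_D − V_S = 6.01 − 1.98 = 4.03 V.
V_ov = V_GS − V_t = 2.51 − 0.532 = 1.98 V.
Since V_DS = 4.03 V ≥ V_ov = 1.98 V, the device is in saturation.
I_D = ½ k_n V_ov² (1 + λ V_DS) = 0.5 × 7.5 × 1.98² × (1 + 0.1 × 4.03) = 20.6 mA.

Saturation; I_D = 20.6 mA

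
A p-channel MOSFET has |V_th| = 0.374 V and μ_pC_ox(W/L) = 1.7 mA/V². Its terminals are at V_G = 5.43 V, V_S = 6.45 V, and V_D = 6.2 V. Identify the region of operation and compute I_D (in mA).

Triode; I_D = 0.221 mA

V_SG = V_S − V_G = 6.45 − 5.43 = 1.02 V; V_SD = V_S − V_D = 6.45 − 6.2 = 0.25 V.
V_ov = V_SG − |V_th| = 1.02 − 0.374 = 0.646 V.
Since V_SD = 0.25 V < V_ov = 0.646 V, the device is in the triode region.
I_D = k_p [V_ov · V_SD − ½ V_SD²] = 1.7 × [0.646 × 0.25 − 0.5 × 0.25²] = 0.221 mA.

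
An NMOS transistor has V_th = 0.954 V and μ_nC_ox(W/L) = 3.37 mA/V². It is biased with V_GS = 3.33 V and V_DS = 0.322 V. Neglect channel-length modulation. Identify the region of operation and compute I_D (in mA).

Triode; I_D = 2.40 mA

V_ov = V_GS − V_th = 3.33 − 0.954 = 2.38 V.
Since V_DS = 0.322 V < V_ov = 2.38 V, the device is in the triode region.
I_D = k_n [V_ov · V_DS − ½ V_DS²] = 3.37 × [2.38 × 0.322 − 0.5 × 0.322²] = 2.4 mA.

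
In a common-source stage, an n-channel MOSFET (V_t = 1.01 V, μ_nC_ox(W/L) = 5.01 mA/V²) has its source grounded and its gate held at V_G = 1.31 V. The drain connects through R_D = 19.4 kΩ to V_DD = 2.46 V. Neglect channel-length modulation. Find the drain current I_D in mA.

V_GS = V_G = 1.31 V, so V_ov = 1.31 − 1.01 = 0.3 V.
Assume saturation: I_D = ½ k_n V_ov² = 0.5 × 5.01 × 0.3² = 0.225 mA, giving V_DS = V_DD − I_D R_D = 2.46 − 0.225 × 19.4 = -1.91 V.
But -1.91 V < V_ov = 0.3 V, so the device is actually in triode.
In triode I_D = k_n[V_ov V_DS − ½ V_DS²] and I_D = (V_DD − V_DS)/R_D. Equating: 48.6 V_DS² − 30.16 V_DS + 2.46 = 0, giving V_DS = 0.0966 V (the root below V_ov).
I_D = (2.46 − 0.0966) / 19.4 = 0.122 mA.

I_D = 0.122 mA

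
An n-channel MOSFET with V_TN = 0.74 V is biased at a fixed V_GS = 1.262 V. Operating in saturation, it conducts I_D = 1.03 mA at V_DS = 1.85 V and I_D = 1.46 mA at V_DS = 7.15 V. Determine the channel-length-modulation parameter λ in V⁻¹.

λ = 0.0922 V⁻¹

With V_GS fixed, I_D ∝ (1 + λ V_DS) in saturation, so I_D2/I_D1 = (1 + λ V_DS2)/(1 + λ V_DS1).
1.46/1.03 = 1.417 = (1 + 7.15 λ)/(1 + 1.85 λ).
Solving: λ (I_D1 V_DS2 − I_D2 V_DS1) = I_D2 − I_D1, so λ = (1.46 − 1.03) / (1.03 × 7.15 − 1.46 × 1.85) = 0.43 / 4.66 = 0.0922 V⁻¹.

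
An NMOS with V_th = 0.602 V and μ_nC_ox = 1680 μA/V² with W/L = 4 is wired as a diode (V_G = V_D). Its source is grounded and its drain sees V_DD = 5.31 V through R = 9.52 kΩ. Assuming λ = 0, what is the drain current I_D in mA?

I_D = 0.456 mA

With gate tied to drain, V_GS = V_DS ≥ V_GS − V_th, so the device is in saturation.
k_n = μ_nC_ox · (W/L) = 6.72 mA/V².
KCL at the drain: ½ k_n (V_GS − V_th)² = (V_DD − V_GS)/R.
Let x = V_GS − 0.602. Then 32 x² + x − 4.708 = 0, giving x = 0.368 V (positive root), so V_GS = 0.97 V.
I_D = (V_DD − V_GS)/R = (5.31 − 0.97) / 9.52 = 0.456 mA.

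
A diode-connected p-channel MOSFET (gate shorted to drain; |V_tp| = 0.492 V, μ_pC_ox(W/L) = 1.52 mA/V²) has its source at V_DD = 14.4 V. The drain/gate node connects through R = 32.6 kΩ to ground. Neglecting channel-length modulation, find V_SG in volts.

V_SG = 1.22 V

With gate tied to drain, V_SG = V_SD ≥ V_SG − |V_tp|, so the device is in saturation.
KCL at the drain: ½ k_p (V_SG − |V_tp|)² = (V_DD − V_SG)/R.
Let x = V_SG − 0.492. Then 24.8 x² + x − 13.91 = 0, giving x = 0.729 V (positive root), so V_SG = 1.22 V.
I_D = (V_DD − V_SG)/R = (14.4 − 1.22) / 32.6 = 0.404 mA.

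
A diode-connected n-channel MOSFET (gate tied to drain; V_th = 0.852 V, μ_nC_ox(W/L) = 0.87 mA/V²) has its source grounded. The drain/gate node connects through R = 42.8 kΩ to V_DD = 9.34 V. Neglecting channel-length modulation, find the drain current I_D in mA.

With gate tied to drain, V_GS = V_DS ≥ V_GS − V_th, so the device is in saturation.
KCL at the drain: ½ k_n (V_GS − V_th)² = (V_DD − V_GS)/R.
Let x = V_GS − 0.852. Then 18.6 x² + x − 8.488 = 0, giving x = 0.649 V (positive root), so V_GS = 1.5 V.
I_D = (V_DD − V_GS)/R = (9.34 − 1.5) / 42.8 = 0.183 mA.

I_D = 0.183 mA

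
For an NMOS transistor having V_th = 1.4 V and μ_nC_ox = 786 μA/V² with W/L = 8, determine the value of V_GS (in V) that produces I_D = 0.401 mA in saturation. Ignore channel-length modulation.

k_n = μ_nC_ox · (W/L) = 6.288 mA/V².
In saturation I_D = ½ k_n (V_GS − V_th)², so V_GS − V_th = √(2 I_D / k_n) = √(2 × 0.401 / 6.288) = 0.357 V.
V_GS = 1.4 + 0.357 = 1.76 V.

V_GS = 1.76 V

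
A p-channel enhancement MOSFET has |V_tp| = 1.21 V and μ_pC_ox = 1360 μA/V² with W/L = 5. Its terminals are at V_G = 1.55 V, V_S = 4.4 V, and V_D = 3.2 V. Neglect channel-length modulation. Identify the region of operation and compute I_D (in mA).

V_SG = V_S − V_G = 4.4 − 1.55 = 2.85 V; V_SD = V_S − V_D = 4.4 − 3.2 = 1.2 V.
k_p = μ_pC_ox · (W/L) = 6.8 mA/V².
V_ov = V_SG − |V_tp| = 2.85 − 1.21 = 1.64 V.
Since V_SD = 1.2 V < V_ov = 1.64 V, the device is in the triode region.
I_D = k_p [V_ov · V_SD − ½ V_SD²] = 6.8 × [1.64 × 1.2 − 0.5 × 1.2²] = 8.49 mA.

Triode; I_D = 8.49 mA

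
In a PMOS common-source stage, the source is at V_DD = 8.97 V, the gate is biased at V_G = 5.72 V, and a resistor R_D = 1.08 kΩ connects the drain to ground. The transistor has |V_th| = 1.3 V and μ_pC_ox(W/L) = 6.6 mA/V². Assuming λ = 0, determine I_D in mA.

I_D = 7.63 mA

V_SG = V_DD − V_G = 8.97 − 5.72 = 3.25 V, so V_ov = 3.25 − 1.3 = 1.95 V.
Assume saturation: I_D = ½ k_p V_ov² = 0.5 × 6.6 × 1.95² = 12.5 mA, giving V_SD = V_DD − I_D R_D = 8.97 − 12.5 × 1.08 = -4.58 V.
But -4.58 V < V_ov = 1.95 V, so the device is actually in triode.
In triode I_D = k_p[V_ov V_SD − ½ V_SD²] and I_D = (V_DD − V_SD)/R_D. Equating: 3.56 V_SD² − 14.9 V_SD + 8.97 = 0, giving V_SD = 0.729 V (the root below V_ov).
I_D = (8.97 − 0.729) / 1.08 = 7.63 mA.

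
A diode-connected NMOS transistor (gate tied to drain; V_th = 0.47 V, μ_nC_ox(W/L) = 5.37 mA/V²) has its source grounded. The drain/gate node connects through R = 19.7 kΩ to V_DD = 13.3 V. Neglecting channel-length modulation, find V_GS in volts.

With gate tied to drain, V_GS = V_DS ≥ V_GS − V_th, so the device is in saturation.
KCL at the drain: ½ k_n (V_GS − V_th)² = (V_DD − V_GS)/R.
Let x = V_GS − 0.47. Then 52.9 x² + x − 12.83 = 0, giving x = 0.483 V (positive root), so V_GS = 0.953 V.
I_D = (V_DD − V_GS)/R = (13.3 − 0.953) / 19.7 = 0.627 mA.

V_GS = 0.953 V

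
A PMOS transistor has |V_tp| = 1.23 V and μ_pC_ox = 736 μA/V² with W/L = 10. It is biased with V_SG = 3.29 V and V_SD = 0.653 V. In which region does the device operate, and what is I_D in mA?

Triode; I_D = 8.33 mA

k_p = μ_pC_ox · (W/L) = 7.36 mA/V².
V_ov = V_SG − |V_tp| = 3.29 − 1.23 = 2.06 V.
Since V_SD = 0.653 V < V_ov = 2.06 V, the device is in the triode region.
I_D = k_p [V_ov · V_SD − ½ V_SD²] = 7.36 × [2.06 × 0.653 − 0.5 × 0.653²] = 8.33 mA.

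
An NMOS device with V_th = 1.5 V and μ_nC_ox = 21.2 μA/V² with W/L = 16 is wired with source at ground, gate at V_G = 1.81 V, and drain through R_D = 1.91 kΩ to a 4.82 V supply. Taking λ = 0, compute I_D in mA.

V_GS = V_G = 1.81 V, so V_ov = 1.81 − 1.5 = 0.31 V.
k_n = μ_nC_ox · (W/L) = 0.3392 mA/V².
Assume saturation: I_D = ½ k_n V_ov² = 0.5 × 0.3392 × 0.31² = 0.0163 mA, giving V_DS = V_DD − I_D R_D = 4.82 − 0.0163 × 1.91 = 4.79 V.
V_DS = 4.79 V ≥ V_ov = 0.31 V, confirming saturation.

I_D = 0.0163 mA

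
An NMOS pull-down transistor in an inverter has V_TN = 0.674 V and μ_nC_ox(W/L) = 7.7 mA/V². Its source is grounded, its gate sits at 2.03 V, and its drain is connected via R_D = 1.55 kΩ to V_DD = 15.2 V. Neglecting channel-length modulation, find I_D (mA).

I_D = 7.08 mA

V_GS = V_G = 2.03 V, so V_ov = 2.03 − 0.674 = 1.36 V.
Assume saturation: I_D = ½ k_n V_ov² = 0.5 × 7.7 × 1.36² = 7.08 mA, giving V_DS = V_DD − I_D R_D = 15.2 − 7.08 × 1.55 = 4.23 V.
V_DS = 4.23 V ≥ V_ov = 1.36 V, confirming saturation.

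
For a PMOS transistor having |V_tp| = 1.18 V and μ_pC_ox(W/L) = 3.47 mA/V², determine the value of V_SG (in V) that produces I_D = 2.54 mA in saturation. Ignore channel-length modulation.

V_SG = 2.39 V

In saturation I_D = ½ k_p (V_SG − |V_tp|)², so V_SG − |V_tp| = √(2 I_D / k_p) = √(2 × 2.54 / 3.47) = 1.21 V.
V_SG = 1.18 + 1.21 = 2.39 V.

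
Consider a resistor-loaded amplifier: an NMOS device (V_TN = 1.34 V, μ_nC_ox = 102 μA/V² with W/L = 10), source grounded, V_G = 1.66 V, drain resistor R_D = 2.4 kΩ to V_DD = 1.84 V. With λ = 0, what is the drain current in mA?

V_GS = V_G = 1.66 V, so V_ov = 1.66 − 1.34 = 0.32 V.
k_n = μ_nC_ox · (W/L) = 1.02 mA/V².
Assume saturation: I_D = ½ k_n V_ov² = 0.5 × 1.02 × 0.32² = 0.0522 mA, giving V_DS = V_DD − I_D R_D = 1.84 − 0.0522 × 2.4 = 1.71 V.
V_DS = 1.71 V ≥ V_ov = 0.32 V, confirming saturation.

I_D = 0.0522 mA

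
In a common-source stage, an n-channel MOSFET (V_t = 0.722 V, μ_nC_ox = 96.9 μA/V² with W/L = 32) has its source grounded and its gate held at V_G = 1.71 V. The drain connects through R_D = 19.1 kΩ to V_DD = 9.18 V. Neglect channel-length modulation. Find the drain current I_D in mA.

V_GS = V_G = 1.71 V, so V_ov = 1.71 − 0.722 = 0.988 V.
k_n = μ_nC_ox · (W/L) = 3.101 mA/V².
Assume saturation: I_D = ½ k_n V_ov² = 0.5 × 3.101 × 0.988² = 1.51 mA, giving V_DS = V_DD − I_D R_D = 9.18 − 1.51 × 19.1 = -19.7 V.
But -19.7 V < V_ov = 0.988 V, so the device is actually in triode.
In triode I_D = k_n[V_ov V_DS − ½ V_DS²] and I_D = (V_DD − V_DS)/R_D. Equating: 29.6 V_DS² − 59.51 V_DS + 9.18 = 0, giving V_DS = 0.168 V (the root below V_ov).
I_D = (9.18 − 0.168) / 19.1 = 0.472 mA.

I_D = 0.472 mA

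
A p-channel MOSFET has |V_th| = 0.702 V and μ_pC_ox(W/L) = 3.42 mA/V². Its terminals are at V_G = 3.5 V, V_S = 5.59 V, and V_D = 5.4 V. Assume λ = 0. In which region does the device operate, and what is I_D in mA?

V_SG = V_S − V_G = 5.59 − 3.5 = 2.09 V; V_SD = V_S − V_D = 5.59 − 5.4 = 0.19 V.
V_ov = V_SG − |V_th| = 2.09 − 0.702 = 1.39 V.
Since V_SD = 0.19 V < V_ov = 1.39 V, the device is in the triode region.
I_D = k_p [V_ov · V_SD − ½ V_SD²] = 3.42 × [1.39 × 0.19 − 0.5 × 0.19²] = 0.84 mA.

Triode; I_D = 0.840 mA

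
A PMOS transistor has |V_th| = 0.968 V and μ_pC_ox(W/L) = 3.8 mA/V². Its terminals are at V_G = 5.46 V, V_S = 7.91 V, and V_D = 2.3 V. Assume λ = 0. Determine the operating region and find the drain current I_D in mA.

Saturation; I_D = 4.17 mA

V_SG = V_S − V_G = 7.91 − 5.46 = 2.45 V; V_SD = V_S − V_D = 7.91 − 2.3 = 5.61 V.
V_ov = V_SG − |V_th| = 2.45 − 0.968 = 1.48 V.
Since V_SD = 5.61 V ≥ V_ov = 1.48 V, the device is in saturation.
I_D = ½ k_p V_ov² = 0.5 × 3.8 × 1.48² = 4.17 mA.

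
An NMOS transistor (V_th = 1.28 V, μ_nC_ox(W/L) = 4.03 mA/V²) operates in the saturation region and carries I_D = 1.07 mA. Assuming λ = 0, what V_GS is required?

V_GS = 2.01 V

In saturation I_D = ½ k_n (V_GS − V_th)², so V_GS − V_th = √(2 I_D / k_n) = √(2 × 1.07 / 4.03) = 0.729 V.
V_GS = 1.28 + 0.729 = 2.01 V.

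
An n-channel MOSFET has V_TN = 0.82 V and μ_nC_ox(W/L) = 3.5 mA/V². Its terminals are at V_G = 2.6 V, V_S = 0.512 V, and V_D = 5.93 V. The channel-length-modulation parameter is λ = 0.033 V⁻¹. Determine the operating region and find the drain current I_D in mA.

Saturation; I_D = 3.32 mA

V_GS = V_G − V_S = 2.6 − 0.512 = 2.09 V; V_DS = V_D − V_S = 5.93 − 0.512 = 5.42 V.
V_ov = V_GS − V_TN = 2.09 − 0.82 = 1.27 V.
Since V_DS = 5.42 V ≥ V_ov = 1.27 V, the device is in saturation.
I_D = ½ k_n V_ov² (1 + λ V_DS) = 0.5 × 3.5 × 1.27² × (1 + 0.033 × 5.42) = 3.32 mA.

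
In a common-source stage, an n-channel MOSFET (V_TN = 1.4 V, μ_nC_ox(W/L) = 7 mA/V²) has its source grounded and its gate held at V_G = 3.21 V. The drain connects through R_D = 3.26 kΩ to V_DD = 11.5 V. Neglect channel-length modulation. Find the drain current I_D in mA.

V_GS = V_G = 3.21 V, so V_ov = 3.21 − 1.4 = 1.81 V.
Assume saturation: I_D = ½ k_n V_ov² = 0.5 × 7 × 1.81² = 11.5 mA, giving V_DS = V_DD − I_D R_D = 11.5 − 11.5 × 3.26 = -25.9 V.
But -25.9 V < V_ov = 1.81 V, so the device is actually in triode.
In triode I_D = k_n[V_ov V_DS − ½ V_DS²] and I_D = (V_DD − V_DS)/R_D. Equating: 11.4 V_DS² − 42.3 V_DS + 11.5 = 0, giving V_DS = 0.295 V (the root below V_ov).
I_D = (11.5 − 0.295) / 3.26 = 3.44 mA.

I_D = 3.44 mA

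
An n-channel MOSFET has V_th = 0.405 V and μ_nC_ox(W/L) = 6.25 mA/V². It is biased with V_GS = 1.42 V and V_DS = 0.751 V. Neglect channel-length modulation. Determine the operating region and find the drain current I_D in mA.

V_ov = V_GS − V_th = 1.42 − 0.405 = 1.01 V.
Since V_DS = 0.751 V < V_ov = 1.01 V, the device is in the triode region.
I_D = k_n [V_ov · V_DS − ½ V_DS²] = 6.25 × [1.01 × 0.751 − 0.5 × 0.751²] = 3 mA.

Triode; I_D = 3.00 mA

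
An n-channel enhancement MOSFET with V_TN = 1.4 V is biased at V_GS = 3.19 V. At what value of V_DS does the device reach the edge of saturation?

V_DS,sat = 1.79 V

The boundary between triode and saturation is V_DS = V_GS − V_TN = V_ov.
V_ov = 3.19 − 1.4 = 1.79 V.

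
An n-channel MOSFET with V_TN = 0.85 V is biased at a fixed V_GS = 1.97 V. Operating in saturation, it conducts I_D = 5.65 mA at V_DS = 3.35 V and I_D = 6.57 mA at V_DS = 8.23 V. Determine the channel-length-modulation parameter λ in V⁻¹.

λ = 0.0376 V⁻¹

With V_GS fixed, I_D ∝ (1 + λ V_DS) in saturation, so I_D2/I_D1 = (1 + λ V_DS2)/(1 + λ V_DS1).
6.57/5.65 = 1.163 = (1 + 8.23 λ)/(1 + 3.35 λ).
Solving: λ (I_D1 V_DS2 − I_D2 V_DS1) = I_D2 − I_D1, so λ = (6.57 − 5.65) / (5.65 × 8.23 − 6.57 × 3.35) = 0.92 / 24.5 = 0.0376 V⁻¹.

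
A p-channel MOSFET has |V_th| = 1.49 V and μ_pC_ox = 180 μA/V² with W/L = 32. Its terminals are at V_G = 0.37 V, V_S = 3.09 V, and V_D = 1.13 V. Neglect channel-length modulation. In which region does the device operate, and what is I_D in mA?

V_SG = V_S − V_G = 3.09 − 0.37 = 2.72 V; V_SD = V_S − V_D = 3.09 − 1.13 = 1.96 V.
k_p = μ_pC_ox · (W/L) = 5.76 mA/V².
V_ov = V_SG − |V_th| = 2.72 − 1.49 = 1.23 V.
Since V_SD = 1.96 V ≥ V_ov = 1.23 V, the device is in saturation.
I_D = ½ k_p V_ov² = 0.5 × 5.76 × 1.23² = 4.36 mA.

Saturation; I_D = 4.36 mA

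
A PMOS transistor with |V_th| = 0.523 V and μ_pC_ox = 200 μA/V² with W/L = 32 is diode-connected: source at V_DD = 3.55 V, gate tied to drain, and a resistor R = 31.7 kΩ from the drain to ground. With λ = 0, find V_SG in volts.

V_SG = 0.691 V

With gate tied to drain, V_SG = V_SD ≥ V_SG − |V_th|, so the device is in saturation.
k_p = μ_pC_ox · (W/L) = 6.4 mA/V².
KCL at the drain: ½ k_p (V_SG − |V_th|)² = (V_DD − V_SG)/R.
Let x = V_SG − 0.523. Then 101 x² + x − 3.027 = 0, giving x = 0.168 V (positive root), so V_SG = 0.691 V.
I_D = (V_DD − V_SG)/R = (3.55 − 0.691) / 31.7 = 0.0902 mA.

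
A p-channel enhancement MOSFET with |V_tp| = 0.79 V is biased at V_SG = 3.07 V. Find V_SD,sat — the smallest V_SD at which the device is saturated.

The boundary between triode and saturation is V_SD = V_SG − |V_tp| = V_ov.
V_ov = 3.07 − 0.79 = 2.28 V.

V_SD,sat = 2.28 V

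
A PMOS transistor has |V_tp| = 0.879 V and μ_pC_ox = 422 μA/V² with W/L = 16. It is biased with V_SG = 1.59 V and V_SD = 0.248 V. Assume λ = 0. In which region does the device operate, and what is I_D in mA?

k_p = μ_pC_ox · (W/L) = 6.752 mA/V².
V_ov = V_SG − |V_tp| = 1.59 − 0.879 = 0.711 V.
Since V_SD = 0.248 V < V_ov = 0.711 V, the device is in the triode region.
I_D = k_p [V_ov · V_SD − ½ V_SD²] = 6.752 × [0.711 × 0.248 − 0.5 × 0.248²] = 0.983 mA.

Triode; I_D = 0.983 mA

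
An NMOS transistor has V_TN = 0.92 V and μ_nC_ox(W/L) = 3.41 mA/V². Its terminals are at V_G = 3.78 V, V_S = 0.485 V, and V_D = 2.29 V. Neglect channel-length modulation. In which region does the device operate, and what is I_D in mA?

Triode; I_D = 9.06 mA

V_GS = V_G − V_S = 3.78 − 0.485 = 3.29 V; V_DS = V_D − V_S = 2.29 − 0.485 = 1.81 V.
V_ov = V_GS − V_TN = 3.29 − 0.92 = 2.38 V.
Since V_DS = 1.81 V < V_ov = 2.38 V, the device is in the triode region.
I_D = k_n [V_ov · V_DS − ½ V_DS²] = 3.41 × [2.38 × 1.81 − 0.5 × 1.81²] = 9.06 mA.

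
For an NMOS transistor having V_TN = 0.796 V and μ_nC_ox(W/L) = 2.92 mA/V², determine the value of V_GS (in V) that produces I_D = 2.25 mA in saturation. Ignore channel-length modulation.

In saturation I_D = ½ k_n (V_GS − V_TN)², so V_GS − V_TN = √(2 I_D / k_n) = √(2 × 2.25 / 2.92) = 1.24 V.
V_GS = 0.796 + 1.24 = 2.04 V.

V_GS = 2.04 V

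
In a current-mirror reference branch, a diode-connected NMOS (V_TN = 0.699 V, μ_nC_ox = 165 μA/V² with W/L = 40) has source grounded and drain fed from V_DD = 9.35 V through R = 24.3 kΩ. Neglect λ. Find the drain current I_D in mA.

With gate tied to drain, V_GS = V_DS ≥ V_GS − V_TN, so the device is in saturation.
k_n = μ_nC_ox · (W/L) = 6.6 mA/V².
KCL at the drain: ½ k_n (V_GS − V_TN)² = (V_DD − V_GS)/R.
Let x = V_GS − 0.699. Then 80.2 x² + x − 8.651 = 0, giving x = 0.322 V (positive root), so V_GS = 1.02 V.
I_D = (V_DD − V_GS)/R = (9.35 − 1.02) / 24.3 = 0.343 mA.

I_D = 0.343 mA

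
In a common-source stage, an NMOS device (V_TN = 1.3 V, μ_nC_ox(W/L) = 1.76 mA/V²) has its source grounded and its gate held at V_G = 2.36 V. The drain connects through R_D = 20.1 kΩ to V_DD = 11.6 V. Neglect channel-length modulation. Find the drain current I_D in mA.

I_D = 0.559 mA

V_GS = V_G = 2.36 V, so V_ov = 2.36 − 1.3 = 1.06 V.
Assume saturation: I_D = ½ k_n V_ov² = 0.5 × 1.76 × 1.06² = 0.989 mA, giving V_DS = V_DD − I_D R_D = 11.6 − 0.989 × 20.1 = -8.27 V.
But -8.27 V < V_ov = 1.06 V, so the device is actually in triode.
In triode I_D = k_n[V_ov V_DS − ½ V_DS²] and I_D = (V_DD − V_DS)/R_D. Equating: 17.7 V_DS² − 38.5 V_DS + 11.6 = 0, giving V_DS = 0.361 V (the root below V_ov).
I_D = (11.6 − 0.361) / 20.1 = 0.559 mA.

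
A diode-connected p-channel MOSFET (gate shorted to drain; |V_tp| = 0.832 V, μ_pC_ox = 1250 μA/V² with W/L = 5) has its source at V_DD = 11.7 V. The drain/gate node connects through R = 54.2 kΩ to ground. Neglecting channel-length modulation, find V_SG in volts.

With gate tied to drain, V_SG = V_SD ≥ V_SG − |V_tp|, so the device is in saturation.
k_p = μ_pC_ox · (W/L) = 6.25 mA/V².
KCL at the drain: ½ k_p (V_SG − |V_tp|)² = (V_DD − V_SG)/R.
Let x = V_SG − 0.832. Then 169 x² + x − 10.87 = 0, giving x = 0.25 V (positive root), so V_SG = 1.08 V.
I_D = (V_DD − V_SG)/R = (11.7 − 1.08) / 54.2 = 0.196 mA.

V_SG = 1.08 V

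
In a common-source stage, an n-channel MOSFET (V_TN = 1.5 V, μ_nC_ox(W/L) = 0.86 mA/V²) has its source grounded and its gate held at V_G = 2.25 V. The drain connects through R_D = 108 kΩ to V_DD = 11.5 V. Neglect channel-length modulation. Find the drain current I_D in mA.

I_D = 0.105 mA

V_GS = V_G = 2.25 V, so V_ov = 2.25 − 1.5 = 0.75 V.
Assume saturation: I_D = ½ k_n V_ov² = 0.5 × 0.86 × 0.75² = 0.242 mA, giving V_DS = V_DD − I_D R_D = 11.5 − 0.242 × 108 = -14.6 V.
But -14.6 V < V_ov = 0.75 V, so the device is actually in triode.
In triode I_D = k_n[V_ov V_DS − ½ V_DS²] and I_D = (V_DD − V_DS)/R_D. Equating: 46.4 V_DS² − 70.66 V_DS + 11.5 = 0, giving V_DS = 0.185 V (the root below V_ov).
I_D = (11.5 − 0.185) / 108 = 0.105 mA.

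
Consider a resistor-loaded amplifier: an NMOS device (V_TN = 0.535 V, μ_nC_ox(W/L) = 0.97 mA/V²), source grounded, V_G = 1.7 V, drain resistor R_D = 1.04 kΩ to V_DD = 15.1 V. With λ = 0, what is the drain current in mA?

V_GS = V_G = 1.7 V, so V_ov = 1.7 − 0.535 = 1.17 V.
Assume saturation: I_D = ½ k_n V_ov² = 0.5 × 0.97 × 1.17² = 0.658 mA, giving V_DS = V_DD − I_D R_D = 15.1 − 0.658 × 1.04 = 14.4 V.
V_DS = 14.4 V ≥ V_ov = 1.17 V, confirming saturation.

I_D = 0.658 mA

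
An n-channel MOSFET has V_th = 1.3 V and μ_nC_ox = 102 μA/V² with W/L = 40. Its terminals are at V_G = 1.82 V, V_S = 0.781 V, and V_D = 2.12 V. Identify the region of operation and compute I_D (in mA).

Cutoff; I_D = 0 mA

V_GS = V_G − V_S = 1.82 − 0.781 = 1.04 V; V_DS = V_D − V_S = 2.12 − 0.781 = 1.34 V.
V_GS = 1.04 V < V_th = 1.3 V, so the transistor is in cutoff.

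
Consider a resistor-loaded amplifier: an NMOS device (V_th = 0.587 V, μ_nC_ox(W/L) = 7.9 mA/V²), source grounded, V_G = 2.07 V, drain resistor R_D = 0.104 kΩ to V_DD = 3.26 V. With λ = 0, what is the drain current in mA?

I_D = 8.69 mA

V_GS = V_G = 2.07 V, so V_ov = 2.07 − 0.587 = 1.48 V.
Assume saturation: I_D = ½ k_n V_ov² = 0.5 × 7.9 × 1.48² = 8.69 mA, giving V_DS = V_DD − I_D R_D = 3.26 − 8.69 × 0.104 = 2.36 V.
V_DS = 2.36 V ≥ V_ov = 1.48 V, confirming saturation.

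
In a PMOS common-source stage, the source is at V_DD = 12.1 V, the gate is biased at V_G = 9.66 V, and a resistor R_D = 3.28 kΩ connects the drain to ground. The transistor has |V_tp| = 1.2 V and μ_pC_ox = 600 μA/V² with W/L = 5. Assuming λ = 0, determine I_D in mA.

I_D = 2.31 mA

V_SG = V_DD − V_G = 12.1 − 9.66 = 2.44 V, so V_ov = 2.44 − 1.2 = 1.24 V.
k_p = μ_pC_ox · (W/L) = 3 mA/V².
Assume saturation: I_D = ½ k_p V_ov² = 0.5 × 3 × 1.24² = 2.31 mA, giving V_SD = V_DD − I_D R_D = 12.1 − 2.31 × 3.28 = 4.54 V.
V_SD = 4.54 V ≥ V_ov = 1.24 V, confirming saturation.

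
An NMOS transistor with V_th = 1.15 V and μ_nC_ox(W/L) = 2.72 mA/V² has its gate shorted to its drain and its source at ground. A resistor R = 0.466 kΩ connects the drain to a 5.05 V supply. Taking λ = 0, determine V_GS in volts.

V_GS = 2.96 V

With gate tied to drain, V_GS = V_DS ≥ V_GS − V_th, so the device is in saturation.
KCL at the drain: ½ k_n (V_GS − V_th)² = (V_DD − V_GS)/R.
Let x = V_GS − 1.15. Then 0.634 x² + x − 3.9 = 0, giving x = 1.81 V (positive root), so V_GS = 2.96 V.
I_D = (V_DD − V_GS)/R = (5.05 − 2.96) / 0.466 = 4.48 mA.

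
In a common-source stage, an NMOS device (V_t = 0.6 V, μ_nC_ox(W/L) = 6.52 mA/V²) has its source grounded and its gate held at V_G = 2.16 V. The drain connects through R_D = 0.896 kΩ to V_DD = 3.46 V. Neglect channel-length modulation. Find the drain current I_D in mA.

I_D = 3.43 mA

V_GS = V_G = 2.16 V, so V_ov = 2.16 − 0.6 = 1.56 V.
Assume saturation: I_D = ½ k_n V_ov² = 0.5 × 6.52 × 1.56² = 7.93 mA, giving V_DS = V_DD − I_D R_D = 3.46 − 7.93 × 0.896 = -3.65 V.
But -3.65 V < V_ov = 1.56 V, so the device is actually in triode.
In triode I_D = k_n[V_ov V_DS − ½ V_DS²] and I_D = (V_DD − V_DS)/R_D. Equating: 2.92 V_DS² − 10.11 V_DS + 3.46 = 0, giving V_DS = 0.385 V (the root below V_ov).
I_D = (3.46 − 0.385) / 0.896 = 3.43 mA.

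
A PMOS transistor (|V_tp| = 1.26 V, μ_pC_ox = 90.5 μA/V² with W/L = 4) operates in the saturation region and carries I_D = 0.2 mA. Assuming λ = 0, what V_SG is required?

V_SG = 2.31 V

k_p = μ_pC_ox · (W/L) = 0.362 mA/V².
In saturation I_D = ½ k_p (V_SG − |V_tp|)², so V_SG − |V_tp| = √(2 I_D / k_p) = √(2 × 0.2 / 0.362) = 1.05 V.
V_SG = 1.26 + 1.05 = 2.31 V.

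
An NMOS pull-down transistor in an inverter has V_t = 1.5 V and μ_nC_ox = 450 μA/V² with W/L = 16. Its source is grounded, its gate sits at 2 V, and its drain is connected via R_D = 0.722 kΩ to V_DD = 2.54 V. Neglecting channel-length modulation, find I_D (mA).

I_D = 0.900 mA

V_GS = V_G = 2 V, so V_ov = 2 − 1.5 = 0.5 V.
k_n = μ_nC_ox · (W/L) = 7.2 mA/V².
Assume saturation: I_D = ½ k_n V_ov² = 0.5 × 7.2 × 0.5² = 0.9 mA, giving V_DS = V_DD − I_D R_D = 2.54 − 0.9 × 0.722 = 1.89 V.
V_DS = 1.89 V ≥ V_ov = 0.5 V, confirming saturation.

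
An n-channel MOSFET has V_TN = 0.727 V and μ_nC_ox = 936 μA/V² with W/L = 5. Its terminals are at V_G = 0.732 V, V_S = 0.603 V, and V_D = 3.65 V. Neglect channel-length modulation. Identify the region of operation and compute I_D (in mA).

Cutoff; I_D = 0 mA

V_GS = V_G − V_S = 0.732 − 0.603 = 0.129 V; V_DS = V_D − V_S = 3.65 − 0.603 = 3.05 V.
V_GS = 0.129 V < V_TN = 0.727 V, so the transistor is in cutoff.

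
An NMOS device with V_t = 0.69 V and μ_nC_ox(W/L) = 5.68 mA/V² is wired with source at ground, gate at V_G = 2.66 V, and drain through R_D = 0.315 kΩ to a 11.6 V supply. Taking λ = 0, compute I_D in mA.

V_GS = V_G = 2.66 V, so V_ov = 2.66 − 0.69 = 1.97 V.
Assume saturation: I_D = ½ k_n V_ov² = 0.5 × 5.68 × 1.97² = 11 mA, giving V_DS = V_DD − I_D R_D = 11.6 − 11 × 0.315 = 8.13 V.
V_DS = 8.13 V ≥ V_ov = 1.97 V, confirming saturation.

I_D = 11.0 mA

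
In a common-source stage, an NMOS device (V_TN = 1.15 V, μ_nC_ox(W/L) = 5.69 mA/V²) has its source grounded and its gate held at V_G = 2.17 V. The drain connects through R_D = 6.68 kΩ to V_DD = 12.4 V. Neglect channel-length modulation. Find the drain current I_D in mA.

V_GS = V_G = 2.17 V, so V_ov = 2.17 − 1.15 = 1.02 V.
Assume saturation: I_D = ½ k_n V_ov² = 0.5 × 5.69 × 1.02² = 2.96 mA, giving V_DS = V_DD − I_D R_D = 12.4 − 2.96 × 6.68 = -7.37 V.
But -7.37 V < V_ov = 1.02 V, so the device is actually in triode.
In triode I_D = k_n[V_ov V_DS − ½ V_DS²] and I_D = (V_DD − V_DS)/R_D. Equating: 19 V_DS² − 39.77 V_DS + 12.4 = 0, giving V_DS = 0.381 V (the root below V_ov).
I_D = (12.4 − 0.381) / 6.68 = 1.8 mA.

I_D = 1.80 mA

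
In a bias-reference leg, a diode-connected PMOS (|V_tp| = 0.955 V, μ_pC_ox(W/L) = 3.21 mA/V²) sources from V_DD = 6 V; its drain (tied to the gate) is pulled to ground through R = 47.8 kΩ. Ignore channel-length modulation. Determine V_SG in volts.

With gate tied to drain, V_SG = V_SD ≥ V_SG − |V_tp|, so the device is in saturation.
KCL at the drain: ½ k_p (V_SG − |V_tp|)² = (V_DD − V_SG)/R.
Let x = V_SG − 0.955. Then 76.7 x² + x − 5.045 = 0, giving x = 0.25 V (positive root), so V_SG = 1.21 V.
I_D = (V_DD − V_SG)/R = (6 − 1.21) / 47.8 = 0.1 mA.

V_SG = 1.21 V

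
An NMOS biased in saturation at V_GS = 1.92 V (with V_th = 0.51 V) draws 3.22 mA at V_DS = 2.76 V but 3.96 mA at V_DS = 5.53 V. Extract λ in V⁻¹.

λ = 0.108 V⁻¹

With V_GS fixed, I_D ∝ (1 + λ V_DS) in saturation, so I_D2/I_D1 = (1 + λ V_DS2)/(1 + λ V_DS1).
3.96/3.22 = 1.23 = (1 + 5.53 λ)/(1 + 2.76 λ).
Solving: λ (I_D1 V_DS2 − I_D2 V_DS1) = I_D2 − I_D1, so λ = (3.96 − 3.22) / (3.22 × 5.53 − 3.96 × 2.76) = 0.74 / 6.88 = 0.108 V⁻¹.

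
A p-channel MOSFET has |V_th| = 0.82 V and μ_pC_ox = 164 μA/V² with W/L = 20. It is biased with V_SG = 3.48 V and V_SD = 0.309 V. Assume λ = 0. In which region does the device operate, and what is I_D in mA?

k_p = μ_pC_ox · (W/L) = 3.28 mA/V².
V_ov = V_SG − |V_th| = 3.48 − 0.82 = 2.66 V.
Since V_SD = 0.309 V < V_ov = 2.66 V, the device is in the triode region.
I_D = k_p [V_ov · V_SD − ½ V_SD²] = 3.28 × [2.66 × 0.309 − 0.5 × 0.309²] = 2.54 mA.

Triode; I_D = 2.54 mA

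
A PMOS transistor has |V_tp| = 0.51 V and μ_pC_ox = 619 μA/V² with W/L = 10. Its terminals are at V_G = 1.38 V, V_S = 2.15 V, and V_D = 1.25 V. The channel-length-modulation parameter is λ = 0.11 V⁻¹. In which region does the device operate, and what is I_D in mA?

V_SG = V_S − V_G = 2.15 − 1.38 = 0.77 V; V_SD = V_S − V_D = 2.15 − 1.25 = 0.9 V.
k_p = μ_pC_ox · (W/L) = 6.19 mA/V².
V_ov = V_SG − |V_tp| = 0.77 − 0.51 = 0.26 V.
Since V_SD = 0.9 V ≥ V_ov = 0.26 V, the device is in saturation.
I_D = ½ k_p V_ov² (1 + λ V_SD) = 0.5 × 6.19 × 0.26² × (1 + 0.11 × 0.9) = 0.23 mA.

Saturation; I_D = 0.230 mA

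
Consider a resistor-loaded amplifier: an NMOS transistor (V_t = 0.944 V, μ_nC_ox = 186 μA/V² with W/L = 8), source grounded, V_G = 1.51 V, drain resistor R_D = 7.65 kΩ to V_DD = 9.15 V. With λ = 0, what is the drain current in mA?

V_GS = V_G = 1.51 V, so V_ov = 1.51 − 0.944 = 0.566 V.
k_n = μ_nC_ox · (W/L) = 1.488 mA/V².
Assume saturation: I_D = ½ k_n V_ov² = 0.5 × 1.488 × 0.566² = 0.238 mA, giving V_DS = V_DD − I_D R_D = 9.15 − 0.238 × 7.65 = 7.33 V.
V_DS = 7.33 V ≥ V_ov = 0.566 V, confirming saturation.

I_D = 0.238 mA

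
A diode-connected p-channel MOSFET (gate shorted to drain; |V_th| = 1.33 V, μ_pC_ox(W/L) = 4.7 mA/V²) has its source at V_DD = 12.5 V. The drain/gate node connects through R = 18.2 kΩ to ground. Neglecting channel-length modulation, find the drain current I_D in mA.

With gate tied to drain, V_SG = V_SD ≥ V_SG − |V_th|, so the device is in saturation.
KCL at the drain: ½ k_p (V_SG − |V_th|)² = (V_DD − V_SG)/R.
Let x = V_SG − 1.33. Then 42.8 x² + x − 11.17 = 0, giving x = 0.499 V (positive root), so V_SG = 1.83 V.
I_D = (V_DD − V_SG)/R = (12.5 − 1.83) / 18.2 = 0.586 mA.

I_D = 0.586 mA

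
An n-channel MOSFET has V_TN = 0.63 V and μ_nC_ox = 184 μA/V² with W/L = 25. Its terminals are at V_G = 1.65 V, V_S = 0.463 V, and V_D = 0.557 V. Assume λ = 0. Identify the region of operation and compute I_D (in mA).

V_GS = V_G − V_S = 1.65 − 0.463 = 1.19 V; V_DS = V_D − V_S = 0.557 − 0.463 = 0.094 V.
k_n = μ_nC_ox · (W/L) = 4.6 mA/V².
V_ov = V_GS − V_TN = 1.19 − 0.63 = 0.557 V.
Since V_DS = 0.094 V < V_ov = 0.557 V, the device is in the triode region.
I_D = k_n [V_ov · V_DS − ½ V_DS²] = 4.6 × [0.557 × 0.094 − 0.5 × 0.094²] = 0.221 mA.

Triode; I_D = 0.221 mA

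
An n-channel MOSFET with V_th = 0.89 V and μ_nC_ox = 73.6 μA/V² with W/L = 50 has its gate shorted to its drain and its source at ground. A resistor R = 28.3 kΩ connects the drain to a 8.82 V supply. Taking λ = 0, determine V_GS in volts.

With gate tied to drain, V_GS = V_DS ≥ V_GS − V_th, so the device is in saturation.
k_n = μ_nC_ox · (W/L) = 3.68 mA/V².
KCL at the drain: ½ k_n (V_GS − V_th)² = (V_DD − V_GS)/R.
Let x = V_GS − 0.89. Then 52.1 x² + x − 7.93 = 0, giving x = 0.381 V (positive root), so V_GS = 1.27 V.
I_D = (V_DD − V_GS)/R = (8.82 − 1.27) / 28.3 = 0.267 mA.

V_GS = 1.27 V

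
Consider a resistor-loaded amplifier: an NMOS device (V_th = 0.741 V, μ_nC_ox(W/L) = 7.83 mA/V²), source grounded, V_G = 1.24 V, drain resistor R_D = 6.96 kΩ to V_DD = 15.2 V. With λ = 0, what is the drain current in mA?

I_D = 0.975 mA

V_GS = V_G = 1.24 V, so V_ov = 1.24 − 0.741 = 0.499 V.
Assume saturation: I_D = ½ k_n V_ov² = 0.5 × 7.83 × 0.499² = 0.975 mA, giving V_DS = V_DD − I_D R_D = 15.2 − 0.975 × 6.96 = 8.42 V.
V_DS = 8.42 V ≥ V_ov = 0.499 V, confirming saturation.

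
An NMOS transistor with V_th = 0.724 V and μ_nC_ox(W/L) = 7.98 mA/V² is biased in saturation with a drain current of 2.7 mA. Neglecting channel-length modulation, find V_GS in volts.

In saturation I_D = ½ k_n (V_GS − V_th)², so V_GS − V_th = √(2 I_D / k_n) = √(2 × 2.7 / 7.98) = 0.823 V.
V_GS = 0.724 + 0.823 = 1.55 V.

V_GS = 1.55 V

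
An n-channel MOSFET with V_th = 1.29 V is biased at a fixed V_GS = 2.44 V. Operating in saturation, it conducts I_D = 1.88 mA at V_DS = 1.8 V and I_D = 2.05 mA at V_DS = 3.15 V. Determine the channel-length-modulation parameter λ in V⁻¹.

With V_GS fixed, I_D ∝ (1 + λ V_DS) in saturation, so I_D2/I_D1 = (1 + λ V_DS2)/(1 + λ V_DS1).
2.05/1.88 = 1.09 = (1 + 3.15 λ)/(1 + 1.8 λ).
Solving: λ (I_D1 V_DS2 − I_D2 V_DS1) = I_D2 − I_D1, so λ = (2.05 − 1.88) / (1.88 × 3.15 − 2.05 × 1.8) = 0.17 / 2.23 = 0.0762 V⁻¹.

λ = 0.0762 V⁻¹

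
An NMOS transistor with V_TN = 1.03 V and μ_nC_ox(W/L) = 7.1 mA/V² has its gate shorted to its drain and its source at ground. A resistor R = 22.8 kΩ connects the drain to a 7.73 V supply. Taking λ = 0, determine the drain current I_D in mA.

With gate tied to drain, V_GS = V_DS ≥ V_GS − V_TN, so the device is in saturation.
KCL at the drain: ½ k_n (V_GS − V_TN)² = (V_DD − V_GS)/R.
Let x = V_GS − 1.03. Then 80.9 x² + x − 6.7 = 0, giving x = 0.282 V (positive root), so V_GS = 1.31 V.
I_D = (V_DD − V_GS)/R = (7.73 − 1.31) / 22.8 = 0.282 mA.

I_D = 0.282 mA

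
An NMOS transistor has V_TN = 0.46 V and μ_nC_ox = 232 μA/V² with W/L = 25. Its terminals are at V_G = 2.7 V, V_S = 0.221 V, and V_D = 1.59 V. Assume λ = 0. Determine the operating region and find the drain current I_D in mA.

Triode; I_D = 10.6 mA

V_GS = V_G − V_S = 2.7 − 0.221 = 2.48 V; V_DS = V_D − V_S = 1.59 − 0.221 = 1.37 V.
k_n = μ_nC_ox · (W/L) = 5.8 mA/V².
V_ov = V_GS − V_TN = 2.48 − 0.46 = 2.02 V.
Since V_DS = 1.37 V < V_ov = 2.02 V, the device is in the triode region.
I_D = k_n [V_ov · V_DS − ½ V_DS²] = 5.8 × [2.02 × 1.37 − 0.5 × 1.37²] = 10.6 mA.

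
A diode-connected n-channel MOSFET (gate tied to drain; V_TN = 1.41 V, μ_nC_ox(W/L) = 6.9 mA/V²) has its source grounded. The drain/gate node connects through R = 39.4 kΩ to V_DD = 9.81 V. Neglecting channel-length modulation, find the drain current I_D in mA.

With gate tied to drain, V_GS = V_DS ≥ V_GS − V_TN, so the device is in saturation.
KCL at the drain: ½ k_n (V_GS − V_TN)² = (V_DD − V_GS)/R.
Let x = V_GS − 1.41. Then 136 x² + x − 8.4 = 0, giving x = 0.245 V (positive root), so V_GS = 1.65 V.
I_D = (V_DD − V_GS)/R = (9.81 − 1.65) / 39.4 = 0.207 mA.

I_D = 0.207 mA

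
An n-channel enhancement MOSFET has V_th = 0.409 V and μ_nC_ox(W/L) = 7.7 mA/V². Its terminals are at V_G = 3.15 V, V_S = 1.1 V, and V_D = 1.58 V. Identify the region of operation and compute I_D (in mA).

Triode; I_D = 5.18 mA

V_GS = V_G − V_S = 3.15 − 1.1 = 2.05 V; V_DS = V_D − V_S = 1.58 − 1.1 = 0.48 V.
V_ov = V_GS − V_th = 2.05 − 0.409 = 1.64 V.
Since V_DS = 0.48 V < V_ov = 1.64 V, the device is in the triode region.
I_D = k_n [V_ov · V_DS − ½ V_DS²] = 7.7 × [1.64 × 0.48 − 0.5 × 0.48²] = 5.18 mA.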